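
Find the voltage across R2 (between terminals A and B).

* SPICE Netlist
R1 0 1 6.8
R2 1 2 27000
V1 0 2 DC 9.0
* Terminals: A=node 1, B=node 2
R1 and R2 are in series across V1 (node 0 → node 1 → node 2), and the output A–B is taken across R2, so this is a voltage divider.
Series current: I = V1/(R1 + R2) = 9/(6.8 + 27000) = 9/27010 = 0.0003332 A
V_R2 = I × R2 = V1 × R2/(R1 + R2) = 9 × 27000/27010 = 8.998 V

Final answer: 8.998 V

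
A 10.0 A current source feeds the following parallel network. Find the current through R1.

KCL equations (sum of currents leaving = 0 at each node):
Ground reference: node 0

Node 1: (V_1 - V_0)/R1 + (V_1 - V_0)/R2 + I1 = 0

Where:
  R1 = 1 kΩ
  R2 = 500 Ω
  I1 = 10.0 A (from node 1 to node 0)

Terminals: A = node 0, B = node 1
All resistors sit directly between nodes 0 and 1, so they are in parallel and share one voltage V; the full source current 10 A splits among them.
1/R_par = 1/1000 + 1/500 = 0.003 S  =>  R_par = 333.3 Ω
V = I × R_par = 10 × 333.3 = 3333 V
I_R1 = V/R1 = 3333/1000 = 3.333 A

Final answer: 3.333 A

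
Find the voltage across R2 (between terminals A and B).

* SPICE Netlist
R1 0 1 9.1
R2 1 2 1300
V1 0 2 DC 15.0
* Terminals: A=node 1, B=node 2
R1 and R2 are in series across V1 (node 0 → node 1 → node 2), and the output A–B is taken across R2, so this is a voltage divider.
Series current: I = V1/(R1 + R2) = 15/(9.1 + 1300) = 15/1309 = 0.01146 A
V_R2 = I × R2 = V1 × R2/(R1 + R2) = 15 × 1300/1309 = 14.9 V

Final answer: 14.9 V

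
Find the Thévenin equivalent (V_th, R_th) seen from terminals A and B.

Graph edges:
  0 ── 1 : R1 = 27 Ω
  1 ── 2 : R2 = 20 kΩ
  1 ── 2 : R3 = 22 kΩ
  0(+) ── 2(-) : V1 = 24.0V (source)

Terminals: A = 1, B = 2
Step 1 — V_th is the open-circuit voltage V_A - V_B (nothing connected across the terminals).
Nodal analysis, taking node 2 as the 0 V reference.
Source V1 fixes V_0 = 24 V.
KCL at each unknown node (sum of currents leaving = 0; resistances in Ω):
  Node 1: (V_1 - 24)/27 + (V_1 - 0)/20000 + (V_1 - 0)/22000 = 0
Collecting terms: 0.03713 × V_1 = 0.8889  =>  V_1 = 23.94 V
V_th = V_1 - V_2 = 23.94 - 0 = 23.94 V
Step 2 — R_th: zero the source — replace V1 by a short circuit (node 2 merges into node 0) — and find the resistance seen between A (node 1) and B (node 0).
Reduce the network between node 1 (A) and node 0 (B) by series/parallel combination:
  Rp1 = R1 ‖ R2 ‖ R3 (parallel, all between nodes 0 and 1) = 1/(1/27 + 1/20000 + 1/22000) = 26.93 Ω
R_th = 26.93 Ω

Final answer: V_th = 23.94 V, R_th = 26.93 Ω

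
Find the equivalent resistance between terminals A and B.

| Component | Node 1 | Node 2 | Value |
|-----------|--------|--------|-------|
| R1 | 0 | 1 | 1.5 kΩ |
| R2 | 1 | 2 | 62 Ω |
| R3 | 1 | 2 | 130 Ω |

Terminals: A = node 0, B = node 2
Reduce the network between node 0 (A) and node 2 (B) by series/parallel combination:
  Rp1 = R2 ‖ R3 (parallel, both between nodes 1 and 2) = 1/(1/62 + 1/130) = 41.98 Ω
  Rs1 = R1 + Rp1 (series, joined only at node 1) = 1500 + 41.98 = 1542 Ω
R_eq = 1.542 kΩ

Final answer: 1.542 kΩ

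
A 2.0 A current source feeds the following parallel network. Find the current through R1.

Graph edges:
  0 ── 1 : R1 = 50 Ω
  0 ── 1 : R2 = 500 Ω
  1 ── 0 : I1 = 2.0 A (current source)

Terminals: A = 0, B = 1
All resistors sit directly between nodes 0 and 1, so they are in parallel and share one voltage V; the full source current 2 A splits among them.
1/R_par = 1/50 + 1/500 = 0.022 S  =>  R_par = 45.45 Ω
V = I × R_par = 2 × 45.45 = 90.91 V
I_R1 = V/R1 = 90.91/50 = 1.818 A

Final answer: 1.818 A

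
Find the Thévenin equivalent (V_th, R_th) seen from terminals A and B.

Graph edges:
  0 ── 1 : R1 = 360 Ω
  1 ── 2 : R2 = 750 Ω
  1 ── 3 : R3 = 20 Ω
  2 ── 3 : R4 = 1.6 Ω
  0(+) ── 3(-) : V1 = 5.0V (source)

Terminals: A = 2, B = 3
Step 1 — V_th is the open-circuit voltage V_A - V_B (nothing connected across the terminals).
Nodal analysis, taking node 3 as the 0 V reference.
Source V1 fixes V_0 = 5 V.
KCL at each unknown node (sum of currents leaving = 0; resistances in Ω):
  Node 1: (V_1 - 5)/360 + (V_1 - V_2)/750 + (V_1 - 0)/20 = 0
  Node 2: (V_2 - V_1)/750 + (V_2 - 0)/1.6 = 0
Collecting terms (coefficients in siemens):
  0.05411·V_1 - 0.001333·V_2 = 0.01389
  0.6263·V_2 - 0.001333·V_1 = 0
Determinant D = (0.05411)(0.6263) - (-0.001333)(-0.001333) = 0.03389
V_1 = [(0.01389)(0.6263) - (-0.001333)(0)]/D = 0.2567 V
V_2 = [(0.05411)(0) - (0.01389)(-0.001333)]/D = 0.0005464 V
V_th = V_2 - V_3 = 0.0005464 - 0 = 0.0005464 V
Step 2 — R_th: zero the source — replace V1 by a short circuit (node 3 merges into node 0) — and find the resistance seen between A (node 2) and B (node 0).
Reduce the network between node 2 (A) and node 0 (B) by series/parallel combination:
  Rp1 = R1 ‖ R3 (parallel, both between nodes 0 and 1) = 1/(1/360 + 1/20) = 18.95 Ω
  Rs1 = R2 + Rp1 (series, joined only at node 1) = 750 + 18.95 = 768.9 Ω
  Rp2 = R4 ‖ Rs1 (parallel, both between nodes 0 and 2) = 1/(1/1.6 + 1/768.9) = 1.597 Ω
R_th = 1.597 Ω

Final answer: V_th = 0.0005464 V, R_th = 1.597 Ω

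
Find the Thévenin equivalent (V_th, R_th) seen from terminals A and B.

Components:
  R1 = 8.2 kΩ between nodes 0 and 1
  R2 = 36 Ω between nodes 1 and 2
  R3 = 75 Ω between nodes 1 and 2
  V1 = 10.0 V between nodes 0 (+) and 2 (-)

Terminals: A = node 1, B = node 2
Step 1 — V_th is the open-circuit voltage V_A - V_B (nothing connected across the terminals).
Nodal analysis, taking node 2 as the 0 V reference.
Source V1 fixes V_0 = 10 V.
KCL at each unknown node (sum of currents leaving = 0; resistances in Ω):
  Node 1: (V_1 - 10)/8200 + (V_1 - 0)/36 + (V_1 - 0)/75 = 0
Collecting terms: 0.04123 × V_1 = 0.00122  =>  V_1 = 0.02958 V
V_th = V_1 - V_2 = 0.02958 - 0 = 0.02958 V
Step 2 — R_th: zero the source — replace V1 by a short circuit (node 2 merges into node 0) — and find the resistance seen between A (node 1) and B (node 0).
Reduce the network between node 1 (A) and node 0 (B) by series/parallel combination:
  Rp1 = R1 ‖ R2 ‖ R3 (parallel, all between nodes 0 and 1) = 1/(1/8200 + 1/36 + 1/75) = 24.25 Ω
R_th = 24.25 Ω

Final answer: V_th = 0.02958 V, R_th = 24.25 Ω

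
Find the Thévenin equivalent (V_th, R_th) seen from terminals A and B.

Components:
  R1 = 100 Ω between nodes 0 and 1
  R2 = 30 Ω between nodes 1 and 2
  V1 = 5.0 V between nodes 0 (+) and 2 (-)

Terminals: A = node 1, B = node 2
Step 1 — V_th is the open-circuit voltage V_A - V_B (nothing connected across the terminals).
Nodal analysis, taking node 2 as the 0 V reference.
Source V1 fixes V_0 = 5 V.
KCL at each unknown node (sum of currents leaving = 0; resistances in Ω):
  Node 1: (V_1 - 5)/100 + (V_1 - 0)/30 = 0
Collecting terms: 0.04333 × V_1 = 0.05  =>  V_1 = 1.154 V
V_th = V_1 - V_2 = 1.154 - 0 = 1.154 V
Step 2 — R_th: zero the source — replace V1 by a short circuit (node 2 merges into node 0) — and find the resistance seen between A (node 1) and B (node 0).
Reduce the network between node 1 (A) and node 0 (B) by series/parallel combination:
  Rp1 = R1 ‖ R2 (parallel, both between nodes 0 and 1) = 1/(1/100 + 1/30) = 23.08 Ω
R_th = 23.08 Ω

Final answer: V_th = 1.154 V, R_th = 23.08 Ω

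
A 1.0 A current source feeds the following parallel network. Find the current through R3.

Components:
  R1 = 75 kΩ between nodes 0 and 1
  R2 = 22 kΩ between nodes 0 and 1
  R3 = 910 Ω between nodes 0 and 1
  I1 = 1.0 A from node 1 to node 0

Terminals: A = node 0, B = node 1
All resistors sit directly between nodes 0 and 1, so they are in parallel and share one voltage V; the full source current 1 A splits among them.
1/R_par = 1/75000 + 1/22000 + 1/910 = 0.001158 S  =>  R_par = 863.8 Ω
V = I × R_par = 1 × 863.8 = 863.8 V
I_R3 = V/R3 = 863.8/910 = 0.9492 A

Final answer: 0.9492 A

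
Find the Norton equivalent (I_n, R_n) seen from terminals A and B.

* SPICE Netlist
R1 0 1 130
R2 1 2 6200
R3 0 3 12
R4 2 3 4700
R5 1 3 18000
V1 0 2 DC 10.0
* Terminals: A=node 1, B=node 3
Find the Thévenin equivalent first; then I_n = V_th/R_th and R_n = R_th.
Step 1 — V_th is the open-circuit voltage V_A - V_B (nothing connected across the terminals).
Nodal analysis, taking node 2 as the 0 V reference.
Source V1 fixes V_0 = 10 V.
KCL at each unknown node (sum of currents leaving = 0; resistances in Ω):
  Node 1: (V_1 - 10)/130 + (V_1 - 0)/6200 + (V_1 - V_3)/18000 = 0
  Node 3: (V_3 - 10)/12 + (V_3 - 0)/4700 + (V_3 - V_1)/18000 = 0
Collecting terms (coefficients in siemens):
  0.007909·V_1 - 0.00005556·V_3 = 0.07692
  0.0836·V_3 - 0.00005556·V_1 = 0.8333
Determinant D = (0.007909)(0.0836) - (-0.00005556)(-0.00005556) = 0.0006612
V_1 = [(0.07692)(0.0836) - (-0.00005556)(0.8333)]/D = 9.796 V
V_3 = [(0.007909)(0.8333) - (0.07692)(-0.00005556)]/D = 9.974 V
V_th = V_1 - V_3 = 9.796 - 9.974 = -0.1785 V
Step 2 — R_th: zero the source — replace V1 by a short circuit (node 2 merges into node 0) — and find the resistance seen between A (node 1) and B (node 3).
Reduce the network between node 1 (A) and node 3 (B) by series/parallel combination:
  Rp1 = R1 ‖ R2 (parallel, both between nodes 0 and 1) = 1/(1/130 + 1/6200) = 127.3 Ω
  Rp2 = R3 ‖ R4 (parallel, both between nodes 0 and 3) = 1/(1/12 + 1/4700) = 11.97 Ω
  Rs1 = Rp1 + Rp2 (series, joined only at node 0) = 127.3 + 11.97 = 139.3 Ω
  Rp3 = R5 ‖ Rs1 (parallel, both between nodes 1 and 3) = 1/(1/18000 + 1/139.3) = 138.2 Ω
R_th = 138.2 Ω
I_n = V_th/R_th = -0.1785/138.2 = -0.001291 A, and R_n = R_th = 138.2 Ω

Final answer: I_n = -0.001291 A, R_n = 138.2 Ω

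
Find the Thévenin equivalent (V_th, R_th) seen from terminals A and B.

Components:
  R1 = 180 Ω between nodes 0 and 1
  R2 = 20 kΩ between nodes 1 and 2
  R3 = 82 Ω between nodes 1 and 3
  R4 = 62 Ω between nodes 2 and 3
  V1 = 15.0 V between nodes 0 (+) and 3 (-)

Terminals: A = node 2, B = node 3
Step 1 — V_th is the open-circuit voltage V_A - V_B (nothing connected across the terminals).
Nodal analysis, taking node 3 as the 0 V reference.
Source V1 fixes V_0 = 15 V.
KCL at each unknown node (sum of currents leaving = 0; resistances in Ω):
  Node 1: (V_1 - 15)/180 + (V_1 - V_2)/20000 + (V_1 - 0)/82 = 0
  Node 2: (V_2 - V_1)/20000 + (V_2 - 0)/62 = 0
Collecting terms (coefficients in siemens):
  0.0178·V_1 - 0.00005·V_2 = 0.08333
  0.01618·V_2 - 0.00005·V_1 = 0
Determinant D = (0.0178)(0.01618) - (-0.00005)(-0.00005) = 0.000288
V_1 = [(0.08333)(0.01618) - (-0.00005)(0)]/D = 4.682 V
V_2 = [(0.0178)(0) - (0.08333)(-0.00005)]/D = 0.01447 V
V_th = V_2 - V_3 = 0.01447 - 0 = 0.01447 V
Step 2 — R_th: zero the source — replace V1 by a short circuit (node 3 merges into node 0) — and find the resistance seen between A (node 2) and B (node 0).
Reduce the network between node 2 (A) and node 0 (B) by series/parallel combination:
  Rp1 = R1 ‖ R3 (parallel, both between nodes 0 and 1) = 1/(1/180 + 1/82) = 56.34 Ω
  Rs1 = R2 + Rp1 (series, joined only at node 1) = 20000 + 56.34 = 20060 Ω
  Rp2 = R4 ‖ Rs1 (parallel, both between nodes 0 and 2) = 1/(1/62 + 1/20060) = 61.81 Ω
R_th = 61.81 Ω

Final answer: V_th = 0.01447 V, R_th = 61.81 Ω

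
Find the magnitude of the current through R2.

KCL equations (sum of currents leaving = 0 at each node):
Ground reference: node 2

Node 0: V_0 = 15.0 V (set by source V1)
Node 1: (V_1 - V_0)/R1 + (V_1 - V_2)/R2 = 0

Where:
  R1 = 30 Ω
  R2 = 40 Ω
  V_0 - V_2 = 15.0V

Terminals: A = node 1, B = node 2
Nodal analysis, taking node 2 as the 0 V reference.
Source V1 fixes V_0 = 15 V.
KCL at each unknown node (sum of currents leaving = 0; resistances in Ω):
  Node 1: (V_1 - 15)/30 + (V_1 - 0)/40 = 0
Collecting terms: 0.05833 × V_1 = 0.5  =>  V_1 = 8.571 V
I_R2 = (V_1 - V_2)/R2 = (8.571 - 0)/40 = 0.2143 A
|I_R2| = 0.2143 A

Final answer: |I_R2| = 0.2143 A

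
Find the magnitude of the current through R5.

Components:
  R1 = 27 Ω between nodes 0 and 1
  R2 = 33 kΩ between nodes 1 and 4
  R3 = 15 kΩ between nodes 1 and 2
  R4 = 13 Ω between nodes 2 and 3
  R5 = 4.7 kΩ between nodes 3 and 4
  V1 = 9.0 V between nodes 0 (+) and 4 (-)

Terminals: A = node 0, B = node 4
Nodal analysis, taking node 4 as the 0 V reference.
Source V1 fixes V_0 = 9 V.
KCL at each unknown node (sum of currents leaving = 0; resistances in Ω):
  Node 1: (V_1 - 9)/27 + (V_1 - 0)/33000 + (V_1 - V_2)/15000 = 0
  Node 2: (V_2 - V_1)/15000 + (V_2 - V_3)/13 = 0
  Node 3: (V_3 - V_2)/13 + (V_3 - 0)/4700 = 0
Collecting terms (coefficients in siemens):
  0.03713·V_1 - 0.00006667·V_2 = 0.3333
  0.07699·V_2 - 0.00006667·V_1 - 0.07692·V_3 = 0
  0.07714·V_3 - 0.07692·V_2 = 0
Solving these 3 simultaneous equations (Gaussian elimination) gives:
  V_1 = 8.98 V, V_2 = 2.147 V, V_3 = 2.141 V
I_R5 = (V_3 - V_4)/R5 = (2.141 - 0)/4700 = 0.0004556 A
|I_R5| = 0.0004556 A

Final answer: |I_R5| = 0.0004556 A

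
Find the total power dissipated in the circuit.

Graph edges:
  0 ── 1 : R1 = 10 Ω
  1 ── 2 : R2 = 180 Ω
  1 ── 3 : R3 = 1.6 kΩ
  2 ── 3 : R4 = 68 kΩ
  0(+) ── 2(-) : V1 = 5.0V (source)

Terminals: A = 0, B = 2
Nodal analysis, taking node 2 as the 0 V reference.
Source V1 fixes V_0 = 5 V.
KCL at each unknown node (sum of currents leaving = 0; resistances in Ω):
  Node 1: (V_1 - 5)/10 + (V_1 - 0)/180 + (V_1 - V_3)/1600 = 0
  Node 3: (V_3 - V_1)/1600 + (V_3 - 0)/68000 = 0
Collecting terms (coefficients in siemens):
  0.1062·V_1 - 0.000625·V_3 = 0.5
  0.0006397·V_3 - 0.000625·V_1 = 0
Determinant D = (0.1062)(0.0006397) - (-0.000625)(-0.000625) = 0.00006753
V_1 = [(0.5)(0.0006397) - (-0.000625)(0)]/D = 4.736 V
V_3 = [(0.1062)(0) - (0.5)(-0.000625)]/D = 4.627 V
Power in each resistor, P = (ΔV)²/R:
  P_R1 = (5 - 4.736)²/10 = 0.006959 W
  P_R2 = (4.736 - 0)²/180 = 0.1246 W
  P_R3 = (4.736 - 4.627)²/1600 = 0.000007409 W
  P_R4 = (0 - 4.627)²/68000 = 0.0003149 W
P_total = P_R1 + P_R2 + P_R3 + P_R4 = 0.1319 W

Final answer: 0.1319 W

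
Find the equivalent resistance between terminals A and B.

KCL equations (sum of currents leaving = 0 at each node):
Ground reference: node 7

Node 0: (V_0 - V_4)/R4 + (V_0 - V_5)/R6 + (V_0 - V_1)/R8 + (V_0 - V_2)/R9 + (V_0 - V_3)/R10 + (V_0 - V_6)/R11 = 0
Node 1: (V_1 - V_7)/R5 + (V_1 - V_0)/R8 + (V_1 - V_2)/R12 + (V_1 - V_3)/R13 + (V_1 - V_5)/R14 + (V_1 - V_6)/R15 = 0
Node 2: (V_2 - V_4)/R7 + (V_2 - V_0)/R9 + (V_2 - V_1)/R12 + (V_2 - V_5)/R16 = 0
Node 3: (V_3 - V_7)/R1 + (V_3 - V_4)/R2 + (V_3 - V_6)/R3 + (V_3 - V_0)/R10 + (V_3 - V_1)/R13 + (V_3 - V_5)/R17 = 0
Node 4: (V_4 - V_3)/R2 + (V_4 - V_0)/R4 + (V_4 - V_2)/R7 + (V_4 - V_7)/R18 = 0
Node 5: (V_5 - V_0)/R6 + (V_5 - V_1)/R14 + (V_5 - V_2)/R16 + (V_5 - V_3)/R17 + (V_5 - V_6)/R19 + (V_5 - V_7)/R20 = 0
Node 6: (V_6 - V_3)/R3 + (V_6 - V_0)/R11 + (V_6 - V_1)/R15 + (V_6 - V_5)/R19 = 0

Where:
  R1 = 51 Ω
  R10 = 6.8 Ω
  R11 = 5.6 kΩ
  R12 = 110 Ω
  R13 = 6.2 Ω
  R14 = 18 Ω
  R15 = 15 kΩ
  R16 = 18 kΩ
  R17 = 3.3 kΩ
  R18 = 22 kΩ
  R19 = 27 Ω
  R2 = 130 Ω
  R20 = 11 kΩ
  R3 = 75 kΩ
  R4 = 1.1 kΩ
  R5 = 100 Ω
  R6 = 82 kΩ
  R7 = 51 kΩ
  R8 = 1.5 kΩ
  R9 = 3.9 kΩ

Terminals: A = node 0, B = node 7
The network is not a plain series/parallel combination. Inject a 1 A test current into terminal A (node 0) and return it from terminal B (node 7); then R_eq = V_A / (1 A).
Nodal analysis, taking node 7 as the 0 V reference.
Current source I_test pushes 1 A into node 0 and draws it out of node 7.
KCL at each unknown node (sum of currents leaving = 0; resistances in Ω):
  Node 0: (V_0 - V_4)/1100 + (V_0 - V_5)/82000 + (V_0 - V_1)/1500 + (V_0 - V_2)/3900 + (V_0 - V_3)/6.8 + (V_0 - V_6)/5600 - 1 = 0
  Node 1: (V_1 - V_0)/1500 + (V_1 - 0)/100 + (V_1 - V_2)/110 + (V_1 - V_3)/6.2 + (V_1 - V_5)/18 + (V_1 - V_6)/15000 = 0
  Node 2: (V_2 - V_0)/3900 + (V_2 - V_1)/110 + (V_2 - V_4)/51000 + (V_2 - V_5)/18000 = 0
  Node 3: (V_3 - V_0)/6.8 + (V_3 - V_1)/6.2 + (V_3 - 0)/51 + (V_3 - V_4)/130 + (V_3 - V_6)/75000 + (V_3 - V_5)/3300 = 0
  Node 4: (V_4 - V_0)/1100 + (V_4 - V_2)/51000 + (V_4 - V_3)/130 + (V_4 - 0)/22000 = 0
  Node 5: (V_5 - V_0)/82000 + (V_5 - V_1)/18 + (V_5 - V_2)/18000 + (V_5 - V_3)/3300 + (V_5 - V_6)/27 + (V_5 - 0)/11000 = 0
  Node 6: (V_6 - V_0)/5600 + (V_6 - V_1)/15000 + (V_6 - V_3)/75000 + (V_6 - V_5)/27 = 0
Collecting terms (coefficients in siemens):
  0.1491·V_0 - 0.0006667·V_1 - 0.0002564·V_2 - 0.1471·V_3 - 0.0009091·V_4 - 0.0000122·V_5 - 0.0001786·V_6 = 1
  0.2367·V_1 - 0.0006667·V_0 - 0.009091·V_2 - 0.1613·V_3 - 0.05556·V_5 - 0.00006667·V_6 = 0
  0.009422·V_2 - 0.0002564·V_0 - 0.009091·V_1 - 0.00001961·V_4 - 0.00005556·V_5 = 0
  0.336·V_3 - 0.1471·V_0 - 0.1613·V_1 - 0.007692·V_4 - 0.000303·V_5 - 0.00001333·V_6 = 0
  0.008666·V_4 - 0.0009091·V_0 - 0.00001961·V_2 - 0.007692·V_3 = 0
  0.09305·V_5 - 0.0000122·V_0 - 0.05556·V_1 - 0.00005556·V_2 - 0.000303·V_3 - 0.03704·V_6 = 0
  0.0373·V_6 - 0.0001786·V_0 - 0.00006667·V_1 - 0.00001333·V_3 - 0.03704·V_5 = 0
Solving these 7 simultaneous equations (Gaussian elimination) gives:
  V_0 = 40.98 V, V_1 = 32.32 V, V_2 = 32.57 V, V_3 = 34.28 V
  V_4 = 34.8 V, V_5 = 32.31 V, V_6 = 32.36 V
R_eq = V_0 / 1 A = 40.98 Ω

Final answer: 40.98 Ω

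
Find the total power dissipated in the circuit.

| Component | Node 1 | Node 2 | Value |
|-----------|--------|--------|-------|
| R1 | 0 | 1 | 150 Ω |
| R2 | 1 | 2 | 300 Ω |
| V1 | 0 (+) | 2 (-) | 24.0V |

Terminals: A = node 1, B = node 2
Nodal analysis, taking node 2 as the 0 V reference.
Source V1 fixes V_0 = 24 V.
KCL at each unknown node (sum of currents leaving = 0; resistances in Ω):
  Node 1: (V_1 - 24)/150 + (V_1 - 0)/300 = 0
Collecting terms: 0.01 × V_1 = 0.16  =>  V_1 = 16 V
Power in each resistor, P = (ΔV)²/R:
  P_R1 = (24 - 16)²/150 = 0.4267 W
  P_R2 = (16 - 0)²/300 = 0.8533 W
P_total = P_R1 + P_R2 = 1.28 W

Final answer: 1.28 W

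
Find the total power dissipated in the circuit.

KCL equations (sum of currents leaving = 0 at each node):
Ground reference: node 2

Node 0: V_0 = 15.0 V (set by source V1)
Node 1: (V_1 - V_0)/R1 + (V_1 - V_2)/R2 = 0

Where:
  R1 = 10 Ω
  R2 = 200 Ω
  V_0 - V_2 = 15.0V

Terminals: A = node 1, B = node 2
Nodal analysis, taking node 2 as the 0 V reference.
Source V1 fixes V_0 = 15 V.
KCL at each unknown node (sum of currents leaving = 0; resistances in Ω):
  Node 1: (V_1 - 15)/10 + (V_1 - 0)/200 = 0
Collecting terms: 0.105 × V_1 = 1.5  =>  V_1 = 14.29 V
Power in each resistor, P = (ΔV)²/R:
  P_R1 = (15 - 14.29)²/10 = 0.05102 W
  P_R2 = (14.29 - 0)²/200 = 1.02 W
P_total = P_R1 + P_R2 = 1.071 W

Final answer: 1.071 W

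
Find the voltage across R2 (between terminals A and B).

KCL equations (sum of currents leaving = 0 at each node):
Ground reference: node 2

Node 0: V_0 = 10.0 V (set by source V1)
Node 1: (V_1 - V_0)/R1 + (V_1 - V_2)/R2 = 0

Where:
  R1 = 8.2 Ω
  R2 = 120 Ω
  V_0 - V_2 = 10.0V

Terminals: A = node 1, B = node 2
R1 and R2 are in series across V1 (node 0 → node 1 → node 2), and the output A–B is taken across R2, so this is a voltage divider.
Series current: I = V1/(R1 + R2) = 10/(8.2 + 120) = 10/128.2 = 0.078 A
V_R2 = I × R2 = V1 × R2/(R1 + R2) = 10 × 120/128.2 = 9.36 V

Final answer: 9.36 V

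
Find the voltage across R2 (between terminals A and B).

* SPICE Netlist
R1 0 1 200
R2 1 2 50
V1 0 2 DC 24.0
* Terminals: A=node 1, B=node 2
R1 and R2 are in series across V1 (node 0 → node 1 → node 2), and the output A–B is taken across R2, so this is a voltage divider.
Series current: I = V1/(R1 + R2) = 24/(200 + 50) = 24/250 = 0.096 A
V_R2 = I × R2 = V1 × R2/(R1 + R2) = 24 × 50/250 = 4.8 V

Final answer: 4.8 V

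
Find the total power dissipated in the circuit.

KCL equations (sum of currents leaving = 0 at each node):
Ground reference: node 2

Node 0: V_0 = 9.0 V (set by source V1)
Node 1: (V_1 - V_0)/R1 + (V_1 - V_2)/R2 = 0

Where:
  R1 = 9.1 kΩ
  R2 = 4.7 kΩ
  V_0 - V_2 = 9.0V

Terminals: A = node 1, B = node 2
Nodal analysis, taking node 2 as the 0 V reference.
Source V1 fixes V_0 = 9 V.
KCL at each unknown node (sum of currents leaving = 0; resistances in Ω):
  Node 1: (V_1 - 9)/9100 + (V_1 - 0)/4700 = 0
Collecting terms: 0.0003227 × V_1 = 0.000989  =>  V_1 = 3.065 V
Power in each resistor, P = (ΔV)²/R:
  P_R1 = (9 - 3.065)²/9100 = 0.003871 W
  P_R2 = (3.065 - 0)²/4700 = 0.001999 W
P_total = P_R1 + P_R2 = 0.00587 W

Final answer: 0.00587 W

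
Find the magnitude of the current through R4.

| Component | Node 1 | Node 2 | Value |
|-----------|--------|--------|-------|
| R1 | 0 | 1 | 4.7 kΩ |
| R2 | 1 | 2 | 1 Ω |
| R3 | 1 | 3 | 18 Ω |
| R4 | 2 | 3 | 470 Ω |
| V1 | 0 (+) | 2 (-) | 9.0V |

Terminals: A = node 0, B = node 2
Nodal analysis, taking node 2 as the 0 V reference.
Source V1 fixes V_0 = 9 V.
KCL at each unknown node (sum of currents leaving = 0; resistances in Ω):
  Node 1: (V_1 - 9)/4700 + (V_1 - 0)/1 + (V_1 - V_3)/18 = 0
  Node 3: (V_3 - V_1)/18 + (V_3 - 0)/470 = 0
Collecting terms (coefficients in siemens):
  1.056·V_1 - 0.05556·V_3 = 0.001915
  0.05768·V_3 - 0.05556·V_1 = 0
Determinant D = (1.056)(0.05768) - (-0.05556)(-0.05556) = 0.05781
V_1 = [(0.001915)(0.05768) - (-0.05556)(0)]/D = 0.001911 V
V_3 = [(1.056)(0) - (0.001915)(-0.05556)]/D = 0.00184 V
I_R4 = (V_2 - V_3)/R4 = (0 - 0.00184)/470 = -0.000003915 A
|I_R4| = 0.000003915 A

Final answer: |I_R4| = 3.915e-06 A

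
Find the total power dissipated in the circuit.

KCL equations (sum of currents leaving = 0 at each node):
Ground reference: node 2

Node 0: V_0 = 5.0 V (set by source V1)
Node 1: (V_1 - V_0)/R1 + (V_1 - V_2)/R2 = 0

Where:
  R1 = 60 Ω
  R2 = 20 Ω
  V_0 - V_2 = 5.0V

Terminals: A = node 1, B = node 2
Nodal analysis, taking node 2 as the 0 V reference.
Source V1 fixes V_0 = 5 V.
KCL at each unknown node (sum of currents leaving = 0; resistances in Ω):
  Node 1: (V_1 - 5)/60 + (V_1 - 0)/20 = 0
Collecting terms: 0.06667 × V_1 = 0.08333  =>  V_1 = 1.25 V
Power in each resistor, P = (ΔV)²/R:
  P_R1 = (5 - 1.25)²/60 = 0.2344 W
  P_R2 = (1.25 - 0)²/20 = 0.07812 W
P_total = P_R1 + P_R2 = 0.3125 W

Final answer: 0.3125 W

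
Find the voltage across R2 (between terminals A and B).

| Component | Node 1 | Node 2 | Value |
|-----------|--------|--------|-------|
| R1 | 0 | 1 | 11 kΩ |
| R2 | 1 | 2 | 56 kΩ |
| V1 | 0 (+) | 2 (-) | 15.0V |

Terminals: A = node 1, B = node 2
R1 and R2 are in series across V1 (node 0 → node 1 → node 2), and the output A–B is taken across R2, so this is a voltage divider.
Series current: I = V1/(R1 + R2) = 15/(11000 + 56000) = 15/67000 = 0.0002239 A
V_R2 = I × R2 = V1 × R2/(R1 + R2) = 15 × 56000/67000 = 12.54 V

Final answer: 12.54 V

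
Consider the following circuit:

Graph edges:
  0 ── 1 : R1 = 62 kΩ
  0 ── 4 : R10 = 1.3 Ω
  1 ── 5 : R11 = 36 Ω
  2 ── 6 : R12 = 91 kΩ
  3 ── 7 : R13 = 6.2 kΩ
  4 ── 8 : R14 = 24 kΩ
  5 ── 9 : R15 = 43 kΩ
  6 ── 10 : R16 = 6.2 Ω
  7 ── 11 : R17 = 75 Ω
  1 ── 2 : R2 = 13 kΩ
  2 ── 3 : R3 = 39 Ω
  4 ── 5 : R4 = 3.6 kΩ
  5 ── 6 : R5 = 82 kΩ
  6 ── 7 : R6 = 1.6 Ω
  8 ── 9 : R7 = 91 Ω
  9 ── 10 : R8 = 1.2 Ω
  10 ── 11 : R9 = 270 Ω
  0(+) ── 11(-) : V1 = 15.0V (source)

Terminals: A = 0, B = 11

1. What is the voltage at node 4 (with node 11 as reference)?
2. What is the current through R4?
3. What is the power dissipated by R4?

Nodal analysis, taking node 11 as the 0 V reference.
Source V1 fixes V_0 = 15 V.
KCL at each unknown node (sum of currents leaving = 0; resistances in Ω):
  Node 1: (V_1 - 15)/62000 + (V_1 - V_2)/13000 + (V_1 - V_5)/36 = 0
  Node 2: (V_2 - V_1)/13000 + (V_2 - V_3)/39 + (V_2 - V_6)/91000 = 0
  Node 3: (V_3 - V_2)/39 + (V_3 - V_7)/6200 = 0
  Node 4: (V_4 - V_5)/3600 + (V_4 - 15)/1.3 + (V_4 - V_8)/24000 = 0
  Node 5: (V_5 - V_4)/3600 + (V_5 - V_6)/82000 + (V_5 - V_1)/36 + (V_5 - V_9)/43000 = 0
  Node 6: (V_6 - V_5)/82000 + (V_6 - V_7)/1.6 + (V_6 - V_2)/91000 + (V_6 - V_10)/6.2 = 0
  Node 7: (V_7 - V_6)/1.6 + (V_7 - V_3)/6200 + (V_7 - 0)/75 = 0
  Node 8: (V_8 - V_9)/91 + (V_8 - V_4)/24000 = 0
  Node 9: (V_9 - V_8)/91 + (V_9 - V_10)/1.2 + (V_9 - V_5)/43000 = 0
  Node 10: (V_10 - V_9)/1.2 + (V_10 - 0)/270 + (V_10 - V_6)/6.2 = 0
Collecting terms (coefficients in siemens):
  0.02787·V_1 - 0.00007692·V_2 - 0.02778·V_5 = 0.0002419
  0.02573·V_2 - 0.00007692·V_1 - 0.02564·V_3 - 0.00001099·V_6 = 0
  0.0258·V_3 - 0.02564·V_2 - 0.0001613·V_7 = 0
  0.7696·V_4 - 0.0002778·V_5 - 0.00004167·V_8 = 11.54
  0.02809·V_5 - 0.02778·V_1 - 0.0002778·V_4 - 0.0000122·V_6 - 0.00002326·V_9 = 0
  0.7863·V_6 - 0.00001099·V_2 - 0.0000122·V_5 - 0.625·V_7 - 0.1613·V_10 = 0
  0.6385·V_7 - 0.0001613·V_3 - 0.625·V_6 = 0
  0.01103·V_8 - 0.00004167·V_4 - 0.01099·V_9 = 0
  0.8443·V_9 - 0.00002326·V_5 - 0.01099·V_8 - 0.8333·V_10 = 0
  0.9983·V_10 - 0.1613·V_6 - 0.8333·V_9 = 0
Solving these 10 simultaneous equations (Gaussian elimination) gives:
  V_1 = 11.53 V, V_2 = 3.64 V, V_3 = 3.617 V, V_4 = 15 V
  V_5 = 11.55 V, V_6 = 0.09594 V, V_7 = 0.09482 V, V_8 = 0.1565 V
  V_9 = 0.1002 V, V_10 = 0.09915 V
Part 1:
  Read off the nodal solution: V_4 = 15 V
Part 2:
  I_R4 = (V_4 - V_5)/R4 = (15 - 11.55)/3600 = 0.0009572 A
  Magnitude: I_R4 = 0.0009572 A
Part 3:
  I_R4 = (V_4 - V_5)/R4 = (15 - 11.55)/3600 = 0.0009572 A
  P_R4 = I_R4² × R4 = (0.0009572)² × 3600 = 0.003299 W

Final answers:
1. V_4 = 15 V
2. I_R4 = 0.0009572 A
3. P_R4 = 0.003299 W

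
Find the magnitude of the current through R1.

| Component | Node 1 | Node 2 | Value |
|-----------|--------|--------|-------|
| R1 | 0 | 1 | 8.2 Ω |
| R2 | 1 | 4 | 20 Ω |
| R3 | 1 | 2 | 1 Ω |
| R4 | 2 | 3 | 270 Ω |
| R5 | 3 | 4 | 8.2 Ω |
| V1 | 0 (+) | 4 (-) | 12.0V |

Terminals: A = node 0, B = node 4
Nodal analysis, taking node 4 as the 0 V reference.
Source V1 fixes V_0 = 12 V.
KCL at each unknown node (sum of currents leaving = 0; resistances in Ω):
  Node 1: (V_1 - 12)/8.2 + (V_1 - 0)/20 + (V_1 - V_2)/1 = 0
  Node 2: (V_2 - V_1)/1 + (V_2 - V_3)/270 = 0
  Node 3: (V_3 - V_2)/270 + (V_3 - 0)/8.2 = 0
Collecting terms (coefficients in siemens):
  1.172·V_1 - 1·V_2 = 1.463
  1.004·V_2 - 1·V_1 - 0.003704·V_3 = 0
  0.1257·V_3 - 0.003704·V_2 = 0
Solving these 3 simultaneous equations (Gaussian elimination) gives:
  V_1 = 8.337 V, V_2 = 8.307 V, V_3 = 0.2449 V
I_R1 = (V_0 - V_1)/R1 = (12 - 8.337)/8.2 = 0.4467 A
|I_R1| = 0.4467 A

Final answer: |I_R1| = 0.4467 A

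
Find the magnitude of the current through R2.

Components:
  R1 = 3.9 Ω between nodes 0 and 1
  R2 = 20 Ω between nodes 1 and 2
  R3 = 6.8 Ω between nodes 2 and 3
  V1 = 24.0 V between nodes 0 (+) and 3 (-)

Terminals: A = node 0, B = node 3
Nodal analysis, taking node 3 as the 0 V reference.
Source V1 fixes V_0 = 24 V.
KCL at each unknown node (sum of currents leaving = 0; resistances in Ω):
  Node 1: (V_1 - 24)/3.9 + (V_1 - V_2)/20 = 0
  Node 2: (V_2 - V_1)/20 + (V_2 - 0)/6.8 = 0
Collecting terms (coefficients in siemens):
  0.3064·V_1 - 0.05·V_2 = 6.154
  0.1971·V_2 - 0.05·V_1 = 0
Determinant D = (0.3064)(0.1971) - (-0.05)(-0.05) = 0.05788
V_1 = [(6.154)(0.1971) - (-0.05)(0)]/D = 20.95 V
V_2 = [(0.3064)(0) - (6.154)(-0.05)]/D = 5.316 V
I_R2 = (V_1 - V_2)/R2 = (20.95 - 5.316)/20 = 0.7818 A
|I_R2| = 0.7818 A

Final answer: |I_R2| = 0.7818 A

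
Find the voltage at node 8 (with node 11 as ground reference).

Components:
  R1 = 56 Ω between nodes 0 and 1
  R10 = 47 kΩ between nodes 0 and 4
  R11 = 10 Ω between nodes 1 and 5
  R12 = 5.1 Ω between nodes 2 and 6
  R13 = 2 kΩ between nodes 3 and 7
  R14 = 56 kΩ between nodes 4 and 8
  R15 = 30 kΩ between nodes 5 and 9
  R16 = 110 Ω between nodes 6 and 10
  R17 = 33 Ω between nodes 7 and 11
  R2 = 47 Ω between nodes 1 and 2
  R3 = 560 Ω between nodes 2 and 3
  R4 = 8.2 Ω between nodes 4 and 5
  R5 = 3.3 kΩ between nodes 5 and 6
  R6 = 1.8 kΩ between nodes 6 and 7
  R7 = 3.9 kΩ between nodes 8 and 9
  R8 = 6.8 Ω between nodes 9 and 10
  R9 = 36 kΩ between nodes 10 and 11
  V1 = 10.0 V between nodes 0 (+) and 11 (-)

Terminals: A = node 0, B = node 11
Nodal analysis, taking node 11 as the 0 V reference.
Source V1 fixes V_0 = 10 V.
KCL at each unknown node (sum of currents leaving = 0; resistances in Ω):
  Node 1: (V_1 - 10)/56 + (V_1 - V_2)/47 + (V_1 - V_5)/10 = 0
  Node 2: (V_2 - V_1)/47 + (V_2 - V_3)/560 + (V_2 - V_6)/5.1 = 0
  Node 3: (V_3 - V_2)/560 + (V_3 - V_7)/2000 = 0
  Node 4: (V_4 - V_5)/8.2 + (V_4 - 10)/47000 + (V_4 - V_8)/56000 = 0
  Node 5: (V_5 - V_4)/8.2 + (V_5 - V_6)/3300 + (V_5 - V_1)/10 + (V_5 - V_9)/30000 = 0
  Node 6: (V_6 - V_5)/3300 + (V_6 - V_7)/1800 + (V_6 - V_2)/5.1 + (V_6 - V_10)/110 = 0
  Node 7: (V_7 - V_6)/1800 + (V_7 - V_3)/2000 + (V_7 - 0)/33 = 0
  Node 8: (V_8 - V_9)/3900 + (V_8 - V_4)/56000 = 0
  Node 9: (V_9 - V_8)/3900 + (V_9 - V_10)/6.8 + (V_9 - V_5)/30000 = 0
  Node 10: (V_10 - V_9)/6.8 + (V_10 - 0)/36000 + (V_10 - V_6)/110 = 0
Collecting terms (coefficients in siemens):
  0.1391·V_1 - 0.02128·V_2 - 0.1·V_5 = 0.1786
  0.2191·V_2 - 0.02128·V_1 - 0.001786·V_3 - 0.1961·V_6 = 0
  0.002286·V_3 - 0.001786·V_2 - 0.0005·V_7 = 0
  0.122·V_4 - 0.122·V_5 - 0.00001786·V_8 = 0.0002128
  0.2223·V_5 - 0.1·V_1 - 0.122·V_4 - 0.000303·V_6 - 0.00003333·V_9 = 0
  0.206·V_6 - 0.1961·V_2 - 0.000303·V_5 - 0.0005556·V_7 - 0.009091·V_10 = 0
  0.03136·V_7 - 0.0005·V_3 - 0.0005556·V_6 = 0
  0.0002743·V_8 - 0.00001786·V_4 - 0.0002564·V_9 = 0
  0.1473·V_9 - 0.00003333·V_5 - 0.0002564·V_8 - 0.1471·V_10 = 0
  0.1562·V_10 - 0.009091·V_6 - 0.1471·V_9 = 0
Solving these 10 simultaneous equations (Gaussian elimination) gives:
  V_1 = 9.519 V, V_2 = 9.121 V, V_3 = 7.186 V, V_4 = 9.517 V
  V_5 = 9.517 V, V_6 = 9.096 V, V_7 = 0.2757 V, V_8 = 9.1 V
  V_9 = 9.07 V, V_10 = 9.07 V
The requested potential is V_8 = 9.1 V.

Final answer: V_8 = 9.1 V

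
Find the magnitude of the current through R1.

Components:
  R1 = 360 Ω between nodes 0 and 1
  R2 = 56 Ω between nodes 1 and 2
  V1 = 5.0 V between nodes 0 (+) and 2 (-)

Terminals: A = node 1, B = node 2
Nodal analysis, taking node 2 as the 0 V reference.
Source V1 fixes V_0 = 5 V.
KCL at each unknown node (sum of currents leaving = 0; resistances in Ω):
  Node 1: (V_1 - 5)/360 + (V_1 - 0)/56 = 0
Collecting terms: 0.02063 × V_1 = 0.01389  =>  V_1 = 0.6731 V
I_R1 = (V_0 - V_1)/R1 = (5 - 0.6731)/360 = 0.01202 A
|I_R1| = 0.01202 A

Final answer: |I_R1| = 0.01202 A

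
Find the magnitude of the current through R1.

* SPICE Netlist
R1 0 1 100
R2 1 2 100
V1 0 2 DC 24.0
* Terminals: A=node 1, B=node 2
Nodal analysis, taking node 2 as the 0 V reference.
Source V1 fixes V_0 = 24 V.
KCL at each unknown node (sum of currents leaving = 0; resistances in Ω):
  Node 1: (V_1 - 24)/100 + (V_1 - 0)/100 = 0
Collecting terms: 0.02 × V_1 = 0.24  =>  V_1 = 12 V
I_R1 = (V_0 - V_1)/R1 = (24 - 12)/100 = 0.12 A
|I_R1| = 0.12 A

Final answer: |I_R1| = 0.12 A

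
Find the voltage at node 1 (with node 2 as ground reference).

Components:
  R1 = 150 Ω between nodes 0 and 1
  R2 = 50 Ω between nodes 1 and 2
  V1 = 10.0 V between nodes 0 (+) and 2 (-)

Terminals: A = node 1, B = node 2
Nodal analysis, taking node 2 as the 0 V reference.
Source V1 fixes V_0 = 10 V.
KCL at each unknown node (sum of currents leaving = 0; resistances in Ω):
  Node 1: (V_1 - 10)/150 + (V_1 - 0)/50 = 0
Collecting terms: 0.02667 × V_1 = 0.06667  =>  V_1 = 2.5 V
The requested potential is V_1 = 2.5 V.

Final answer: V_1 = 2.5 V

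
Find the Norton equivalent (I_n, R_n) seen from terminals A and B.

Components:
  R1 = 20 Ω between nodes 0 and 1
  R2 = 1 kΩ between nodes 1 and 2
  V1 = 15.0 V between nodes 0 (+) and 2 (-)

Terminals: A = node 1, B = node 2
Find the Thévenin equivalent first; then I_n = V_th/R_th and R_n = R_th.
Step 1 — V_th is the open-circuit voltage V_A - V_B (nothing connected across the terminals).
Nodal analysis, taking node 2 as the 0 V reference.
Source V1 fixes V_0 = 15 V.
KCL at each unknown node (sum of currents leaving = 0; resistances in Ω):
  Node 1: (V_1 - 15)/20 + (V_1 - 0)/1000 = 0
Collecting terms: 0.051 × V_1 = 0.75  =>  V_1 = 14.71 V
V_th = V_1 - V_2 = 14.71 - 0 = 14.71 V
Step 2 — R_th: zero the source — replace V1 by a short circuit (node 2 merges into node 0) — and find the resistance seen between A (node 1) and B (node 0).
Reduce the network between node 1 (A) and node 0 (B) by series/parallel combination:
  Rp1 = R1 ‖ R2 (parallel, both between nodes 0 and 1) = 1/(1/20 + 1/1000) = 19.61 Ω
R_th = 19.61 Ω
I_n = V_th/R_th = 14.71/19.61 = 0.75 A, and R_n = R_th = 19.61 Ω

Final answer: I_n = 0.75 A, R_n = 19.61 Ω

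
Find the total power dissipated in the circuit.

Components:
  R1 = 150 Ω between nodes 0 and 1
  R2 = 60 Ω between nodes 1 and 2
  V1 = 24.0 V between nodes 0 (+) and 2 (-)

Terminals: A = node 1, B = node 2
Nodal analysis, taking node 2 as the 0 V reference.
Source V1 fixes V_0 = 24 V.
KCL at each unknown node (sum of currents leaving = 0; resistances in Ω):
  Node 1: (V_1 - 24)/150 + (V_1 - 0)/60 = 0
Collecting terms: 0.02333 × V_1 = 0.16  =>  V_1 = 6.857 V
Power in each resistor, P = (ΔV)²/R:
  P_R1 = (24 - 6.857)²/150 = 1.959 W
  P_R2 = (6.857 - 0)²/60 = 0.7837 W
P_total = P_R1 + P_R2 = 2.743 W

Final answer: 2.743 W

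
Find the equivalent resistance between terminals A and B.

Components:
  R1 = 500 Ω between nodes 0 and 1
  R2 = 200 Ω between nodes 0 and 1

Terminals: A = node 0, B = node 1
Reduce the network between node 0 (A) and node 1 (B) by series/parallel combination:
  Rp1 = R1 ‖ R2 (parallel, both between nodes 0 and 1) = 1/(1/500 + 1/200) = 142.9 Ω
R_eq = 142.9 Ω

Final answer: 142.9 Ω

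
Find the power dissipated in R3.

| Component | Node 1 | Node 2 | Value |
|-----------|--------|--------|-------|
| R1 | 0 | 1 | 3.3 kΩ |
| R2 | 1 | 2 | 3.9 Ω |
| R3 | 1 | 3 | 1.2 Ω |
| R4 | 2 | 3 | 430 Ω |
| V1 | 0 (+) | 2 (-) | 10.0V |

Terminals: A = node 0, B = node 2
Nodal analysis, taking node 2 as the 0 V reference.
Source V1 fixes V_0 = 10 V.
KCL at each unknown node (sum of currents leaving = 0; resistances in Ω):
  Node 1: (V_1 - 10)/3300 + (V_1 - 0)/3.9 + (V_1 - V_3)/1.2 = 0
  Node 3: (V_3 - V_1)/1.2 + (V_3 - 0)/430 = 0
Collecting terms (coefficients in siemens):
  1.09·V_1 - 0.8333·V_3 = 0.00303
  0.8357·V_3 - 0.8333·V_1 = 0
Determinant D = (1.09)(0.8357) - (-0.8333)(-0.8333) = 0.2165
V_1 = [(0.00303)(0.8357) - (-0.8333)(0)]/D = 0.0117 V
V_3 = [(1.09)(0) - (0.00303)(-0.8333)]/D = 0.01167 V
I_R3 = (V_1 - V_3)/R3 = (0.0117 - 0.01167)/1.2 = 0.00002713 A
P_R3 = I_R3² × R3 = (0.00002713)² × 1.2 = 0.0000000008833 W

Final answer: 8.833e-10 W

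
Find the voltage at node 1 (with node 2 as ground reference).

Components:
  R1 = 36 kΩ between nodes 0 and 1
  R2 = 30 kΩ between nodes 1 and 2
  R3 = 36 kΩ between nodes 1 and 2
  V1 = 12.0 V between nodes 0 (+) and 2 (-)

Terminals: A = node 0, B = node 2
Nodal analysis, taking node 2 as the 0 V reference.
Source V1 fixes V_0 = 12 V.
KCL at each unknown node (sum of currents leaving = 0; resistances in Ω):
  Node 1: (V_1 - 12)/36000 + (V_1 - 0)/30000 + (V_1 - 0)/36000 = 0
Collecting terms: 0.00008889 × V_1 = 0.0003333  =>  V_1 = 3.75 V
The requested potential is V_1 = 3.75 V.

Final answer: V_1 = 3.75 V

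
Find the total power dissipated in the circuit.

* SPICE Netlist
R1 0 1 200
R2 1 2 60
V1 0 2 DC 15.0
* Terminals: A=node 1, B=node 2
Nodal analysis, taking node 2 as the 0 V reference.
Source V1 fixes V_0 = 15 V.
KCL at each unknown node (sum of currents leaving = 0; resistances in Ω):
  Node 1: (V_1 - 15)/200 + (V_1 - 0)/60 = 0
Collecting terms: 0.02167 × V_1 = 0.075  =>  V_1 = 3.462 V
Power in each resistor, P = (ΔV)²/R:
  P_R1 = (15 - 3.462)²/200 = 0.6657 W
  P_R2 = (3.462 - 0)²/60 = 0.1997 W
P_total = P_R1 + P_R2 = 0.8654 W

Final answer: 0.8654 W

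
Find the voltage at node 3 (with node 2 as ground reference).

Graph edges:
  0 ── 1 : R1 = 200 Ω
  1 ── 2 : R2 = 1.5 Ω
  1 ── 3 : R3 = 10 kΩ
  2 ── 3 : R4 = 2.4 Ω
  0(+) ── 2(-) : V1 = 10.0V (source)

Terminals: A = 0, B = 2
Nodal analysis, taking node 2 as the 0 V reference.
Source V1 fixes V_0 = 10 V.
KCL at each unknown node (sum of currents leaving = 0; resistances in Ω):
  Node 1: (V_1 - 10)/200 + (V_1 - 0)/1.5 + (V_1 - V_3)/10000 = 0
  Node 3: (V_3 - V_1)/10000 + (V_3 - 0)/2.4 = 0
Collecting terms (coefficients in siemens):
  0.6718·V_1 - 0.0001·V_3 = 0.05
  0.4168·V_3 - 0.0001·V_1 = 0
Determinant D = (0.6718)(0.4168) - (-0.0001)(-0.0001) = 0.28
V_1 = [(0.05)(0.4168) - (-0.0001)(0)]/D = 0.07443 V
V_3 = [(0.6718)(0) - (0.05)(-0.0001)]/D = 0.00001786 V
The requested potential is V_3 = 0.00001786 V.

Final answer: V_3 = 1.786e-05 V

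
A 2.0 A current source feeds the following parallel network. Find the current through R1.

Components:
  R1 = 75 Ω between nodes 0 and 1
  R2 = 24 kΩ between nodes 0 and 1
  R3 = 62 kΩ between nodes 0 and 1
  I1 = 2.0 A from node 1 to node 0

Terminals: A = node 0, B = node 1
All resistors sit directly between nodes 0 and 1, so they are in parallel and share one voltage V; the full source current 2 A splits among them.
1/R_par = 1/75 + 1/24000 + 1/62000 = 0.01339 S  =>  R_par = 74.68 Ω
V = I × R_par = 2 × 74.68 = 149.4 V
I_R1 = V/R1 = 149.4/75 = 1.991 A

Final answer: 1.991 A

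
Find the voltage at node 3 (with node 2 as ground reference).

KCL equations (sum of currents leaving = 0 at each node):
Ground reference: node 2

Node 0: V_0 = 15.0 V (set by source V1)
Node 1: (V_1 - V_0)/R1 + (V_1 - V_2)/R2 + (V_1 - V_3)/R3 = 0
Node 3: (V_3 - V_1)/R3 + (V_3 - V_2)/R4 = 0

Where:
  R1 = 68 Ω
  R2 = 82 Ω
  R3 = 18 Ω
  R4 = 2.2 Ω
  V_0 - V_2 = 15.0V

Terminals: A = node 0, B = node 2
Nodal analysis, taking node 2 as the 0 V reference.
Source V1 fixes V_0 = 15 V.
KCL at each unknown node (sum of currents leaving = 0; resistances in Ω):
  Node 1: (V_1 - 15)/68 + (V_1 - 0)/82 + (V_1 - V_3)/18 = 0
  Node 3: (V_3 - V_1)/18 + (V_3 - 0)/2.2 = 0
Collecting terms (coefficients in siemens):
  0.08246·V_1 - 0.05556·V_3 = 0.2206
  0.5101·V_3 - 0.05556·V_1 = 0
Determinant D = (0.08246)(0.5101) - (-0.05556)(-0.05556) = 0.03897
V_1 = [(0.2206)(0.5101) - (-0.05556)(0)]/D = 2.887 V
V_3 = [(0.08246)(0) - (0.2206)(-0.05556)]/D = 0.3144 V
The requested potential is V_3 = 0.3144 V.

Final answer: V_3 = 0.3144 V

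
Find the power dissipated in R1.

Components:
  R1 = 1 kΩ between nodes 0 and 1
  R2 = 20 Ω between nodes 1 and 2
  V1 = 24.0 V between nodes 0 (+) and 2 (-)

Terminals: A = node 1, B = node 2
Nodal analysis, taking node 2 as the 0 V reference.
Source V1 fixes V_0 = 24 V.
KCL at each unknown node (sum of currents leaving = 0; resistances in Ω):
  Node 1: (V_1 - 24)/1000 + (V_1 - 0)/20 = 0
Collecting terms: 0.051 × V_1 = 0.024  =>  V_1 = 0.4706 V
I_R1 = (V_0 - V_1)/R1 = (24 - 0.4706)/1000 = 0.02353 A
P_R1 = I_R1² × R1 = (0.02353)² × 1000 = 0.5536 W

Final answer: 0.5536 W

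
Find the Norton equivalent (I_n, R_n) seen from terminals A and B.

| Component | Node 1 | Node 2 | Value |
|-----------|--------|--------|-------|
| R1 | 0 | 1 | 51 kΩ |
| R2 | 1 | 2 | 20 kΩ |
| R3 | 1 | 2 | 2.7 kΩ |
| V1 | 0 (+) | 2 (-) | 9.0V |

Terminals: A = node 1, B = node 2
Find the Thévenin equivalent first; then I_n = V_th/R_th and R_n = R_th.
Step 1 — V_th is the open-circuit voltage V_A - V_B (nothing connected across the terminals).
Nodal analysis, taking node 2 as the 0 V reference.
Source V1 fixes V_0 = 9 V.
KCL at each unknown node (sum of currents leaving = 0; resistances in Ω):
  Node 1: (V_1 - 9)/51000 + (V_1 - 0)/20000 + (V_1 - 0)/2700 = 0
Collecting terms: 0.00044 × V_1 = 0.0001765  =>  V_1 = 0.4011 V
V_th = V_1 - V_2 = 0.4011 - 0 = 0.4011 V
Step 2 — R_th: zero the source — replace V1 by a short circuit (node 2 merges into node 0) — and find the resistance seen between A (node 1) and B (node 0).
Reduce the network between node 1 (A) and node 0 (B) by series/parallel combination:
  Rp1 = R1 ‖ R2 ‖ R3 (parallel, all between nodes 0 and 1) = 1/(1/51000 + 1/20000 + 1/2700) = 2273 Ω
R_th = 2.273 kΩ
I_n = V_th/R_th = 0.4011/2273 = 0.0001765 A, and R_n = R_th = 2.273 kΩ

Final answer: I_n = 0.0001765 A, R_n = 2.273 kΩ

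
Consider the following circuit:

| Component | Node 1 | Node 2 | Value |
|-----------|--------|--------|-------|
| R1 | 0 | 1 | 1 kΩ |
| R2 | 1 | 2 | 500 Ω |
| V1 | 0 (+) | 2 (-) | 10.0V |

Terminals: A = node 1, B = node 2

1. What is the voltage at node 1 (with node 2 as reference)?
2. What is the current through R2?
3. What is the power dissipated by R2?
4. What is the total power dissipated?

Nodal analysis, taking node 2 as the 0 V reference.
Source V1 fixes V_0 = 10 V.
KCL at each unknown node (sum of currents leaving = 0; resistances in Ω):
  Node 1: (V_1 - 10)/1000 + (V_1 - 0)/500 = 0
Collecting terms: 0.003 × V_1 = 0.01  =>  V_1 = 3.333 V
Part 1:
  Read off the nodal solution: V_1 = 3.333 V
Part 2:
  I_R2 = (V_1 - V_2)/R2 = (3.333 - 0)/500 = 0.006667 A
  Magnitude: I_R2 = 0.006667 A
Part 3:
  I_R2 = (V_1 - V_2)/R2 = (3.333 - 0)/500 = 0.006667 A
  P_R2 = I_R2² × R2 = (0.006667)² × 500 = 0.02222 W
Part 4:
  Power in each resistor, P = (ΔV)²/R:
    P_R1 = (10 - 3.333)²/1000 = 0.04444 W
    P_R2 = (3.333 - 0)²/500 = 0.02222 W
  P_total = P_R1 + P_R2 = 0.06667 W

Final answers:
1. V_1 = 3.333 V
2. I_R2 = 0.006667 A
3. P_R2 = 0.02222 W
4. P_total = 0.06667 W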